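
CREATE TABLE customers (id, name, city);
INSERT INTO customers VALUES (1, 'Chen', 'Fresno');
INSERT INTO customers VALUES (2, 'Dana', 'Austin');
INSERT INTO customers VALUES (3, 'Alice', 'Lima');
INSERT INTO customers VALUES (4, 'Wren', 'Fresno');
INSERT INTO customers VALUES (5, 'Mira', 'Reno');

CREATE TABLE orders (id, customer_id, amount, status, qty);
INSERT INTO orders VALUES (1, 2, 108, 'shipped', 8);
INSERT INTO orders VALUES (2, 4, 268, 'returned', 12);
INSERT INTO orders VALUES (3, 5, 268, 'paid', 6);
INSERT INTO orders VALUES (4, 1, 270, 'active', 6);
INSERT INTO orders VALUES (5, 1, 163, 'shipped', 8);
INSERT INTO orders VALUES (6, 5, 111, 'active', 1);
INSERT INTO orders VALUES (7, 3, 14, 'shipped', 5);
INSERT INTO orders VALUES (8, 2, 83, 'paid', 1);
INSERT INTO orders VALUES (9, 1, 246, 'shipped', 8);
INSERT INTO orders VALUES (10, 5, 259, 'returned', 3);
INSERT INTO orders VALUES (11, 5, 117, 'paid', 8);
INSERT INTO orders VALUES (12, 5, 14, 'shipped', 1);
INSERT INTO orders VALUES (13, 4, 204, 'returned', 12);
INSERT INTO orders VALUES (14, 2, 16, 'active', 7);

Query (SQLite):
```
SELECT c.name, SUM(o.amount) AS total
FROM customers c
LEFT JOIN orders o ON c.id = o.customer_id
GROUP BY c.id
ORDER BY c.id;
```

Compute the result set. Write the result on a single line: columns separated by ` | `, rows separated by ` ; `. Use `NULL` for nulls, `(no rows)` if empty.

LEFT JOIN keeps every customers row; unmatched ones get NULL for orders columns.
Group by customers.id and compute SUM(o.amount). SUM over an all-NULL group is NULL.
  1: ids {4, 5, 9} → SUM(o.amount)=679
  2: ids {1, 8, 14} → SUM(o.amount)=207
  3: ids {7} → SUM(o.amount)=14
  4: ids {2, 13} → SUM(o.amount)=472
  5: ids {3, 6, 10, 11, 12} → SUM(o.amount)=769

Chen | 679 ; Dana | 207 ; Alice | 14 ; Wren | 472 ; Mira | 769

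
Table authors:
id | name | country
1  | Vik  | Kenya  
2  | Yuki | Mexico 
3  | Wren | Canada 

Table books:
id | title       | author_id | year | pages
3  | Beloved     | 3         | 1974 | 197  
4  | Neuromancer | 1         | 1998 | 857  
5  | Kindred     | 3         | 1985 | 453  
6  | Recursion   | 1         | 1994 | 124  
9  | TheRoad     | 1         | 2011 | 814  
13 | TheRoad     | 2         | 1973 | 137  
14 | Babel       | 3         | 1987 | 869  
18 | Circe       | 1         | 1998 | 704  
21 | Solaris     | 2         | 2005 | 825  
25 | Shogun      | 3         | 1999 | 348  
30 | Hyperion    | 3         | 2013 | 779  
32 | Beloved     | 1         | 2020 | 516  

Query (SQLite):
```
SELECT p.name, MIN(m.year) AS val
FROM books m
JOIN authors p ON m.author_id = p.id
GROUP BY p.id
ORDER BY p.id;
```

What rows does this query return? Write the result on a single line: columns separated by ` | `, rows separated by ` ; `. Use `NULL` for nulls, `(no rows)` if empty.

Join each books row to its authors via author_id.
Group joined rows by authors.id; compute MIN(m.year) per group.
  1: ids {4, 6, 9, 18, 32} → MIN(m.year)=1994
  2: ids {13, 21} → MIN(m.year)=1973
  3: ids {3, 5, 14, 25, 30} → MIN(m.year)=1974

Vik | 1994 ; Yuki | 1973 ; Wren | 1974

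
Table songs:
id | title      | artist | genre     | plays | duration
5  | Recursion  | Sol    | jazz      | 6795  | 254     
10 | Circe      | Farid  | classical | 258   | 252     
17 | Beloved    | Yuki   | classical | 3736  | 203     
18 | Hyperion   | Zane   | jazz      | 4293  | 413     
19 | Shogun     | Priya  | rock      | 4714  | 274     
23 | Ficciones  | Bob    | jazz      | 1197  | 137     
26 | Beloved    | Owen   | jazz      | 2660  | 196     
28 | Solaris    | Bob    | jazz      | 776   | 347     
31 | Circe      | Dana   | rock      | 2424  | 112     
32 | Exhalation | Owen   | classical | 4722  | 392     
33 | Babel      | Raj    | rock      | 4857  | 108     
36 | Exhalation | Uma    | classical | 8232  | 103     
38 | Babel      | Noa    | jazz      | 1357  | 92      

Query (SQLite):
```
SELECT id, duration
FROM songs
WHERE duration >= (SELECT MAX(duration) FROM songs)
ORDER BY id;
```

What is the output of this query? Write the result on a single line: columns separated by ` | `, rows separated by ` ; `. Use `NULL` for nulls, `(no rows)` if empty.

18 | 413

Scalar subquery: MAX(duration) over all songs rows = 413.
Keep rows where duration >= that value.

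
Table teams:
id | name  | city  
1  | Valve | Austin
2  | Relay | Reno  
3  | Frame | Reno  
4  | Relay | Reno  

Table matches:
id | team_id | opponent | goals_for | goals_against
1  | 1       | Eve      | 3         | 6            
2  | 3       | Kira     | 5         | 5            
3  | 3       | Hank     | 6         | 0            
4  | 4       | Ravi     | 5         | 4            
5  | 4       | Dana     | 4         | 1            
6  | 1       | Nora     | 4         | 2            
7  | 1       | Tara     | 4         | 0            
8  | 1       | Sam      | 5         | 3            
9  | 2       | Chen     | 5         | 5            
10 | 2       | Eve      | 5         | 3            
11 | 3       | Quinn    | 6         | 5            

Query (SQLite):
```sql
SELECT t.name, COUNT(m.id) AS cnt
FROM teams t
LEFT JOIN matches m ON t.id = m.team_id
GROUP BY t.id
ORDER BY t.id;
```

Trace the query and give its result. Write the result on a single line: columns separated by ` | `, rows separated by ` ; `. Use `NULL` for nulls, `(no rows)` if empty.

LEFT JOIN keeps every teams row; unmatched ones get NULL for matches columns.
Group by teams.id and compute COUNT(m.id). COUNT(col) of an all-NULL group is 0.
  1: ids {1, 6, 7, 8} → COUNT(m.id)=4
  2: ids {9, 10} → COUNT(m.id)=2
  3: ids {2, 3, 11} → COUNT(m.id)=3
  4: ids {4, 5} → COUNT(m.id)=2

Valve | 4 ; Relay | 2 ; Frame | 3 ; Relay | 2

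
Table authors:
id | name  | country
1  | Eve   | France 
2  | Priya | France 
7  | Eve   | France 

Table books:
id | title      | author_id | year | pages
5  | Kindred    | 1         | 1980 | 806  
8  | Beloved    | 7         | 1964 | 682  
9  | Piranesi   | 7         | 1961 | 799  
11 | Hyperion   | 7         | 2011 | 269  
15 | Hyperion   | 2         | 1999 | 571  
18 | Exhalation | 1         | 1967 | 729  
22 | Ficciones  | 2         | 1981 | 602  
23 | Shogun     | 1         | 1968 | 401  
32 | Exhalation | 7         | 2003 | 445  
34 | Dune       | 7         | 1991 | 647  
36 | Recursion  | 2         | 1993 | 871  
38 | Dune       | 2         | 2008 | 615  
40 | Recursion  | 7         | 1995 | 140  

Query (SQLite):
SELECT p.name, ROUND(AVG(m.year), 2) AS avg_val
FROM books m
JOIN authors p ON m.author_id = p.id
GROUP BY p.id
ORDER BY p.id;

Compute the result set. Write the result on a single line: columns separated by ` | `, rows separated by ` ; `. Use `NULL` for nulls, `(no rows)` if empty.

Eve | 1971.67 ; Priya | 1995.25 ; Eve | 1987.5

Join each books row to its authors via author_id.
Group joined rows by authors.id; compute ROUND(AVG(m.year), 2) per group.
  1: ids {5, 18, 23} → ROUND(AVG(m.year), 2)=1971.67
  2: ids {15, 22, 36, 38} → ROUND(AVG(m.year), 2)=1995.25
  7: ids {8, 9, 11, 32, 34, 40} → ROUND(AVG(m.year), 2)=1987.5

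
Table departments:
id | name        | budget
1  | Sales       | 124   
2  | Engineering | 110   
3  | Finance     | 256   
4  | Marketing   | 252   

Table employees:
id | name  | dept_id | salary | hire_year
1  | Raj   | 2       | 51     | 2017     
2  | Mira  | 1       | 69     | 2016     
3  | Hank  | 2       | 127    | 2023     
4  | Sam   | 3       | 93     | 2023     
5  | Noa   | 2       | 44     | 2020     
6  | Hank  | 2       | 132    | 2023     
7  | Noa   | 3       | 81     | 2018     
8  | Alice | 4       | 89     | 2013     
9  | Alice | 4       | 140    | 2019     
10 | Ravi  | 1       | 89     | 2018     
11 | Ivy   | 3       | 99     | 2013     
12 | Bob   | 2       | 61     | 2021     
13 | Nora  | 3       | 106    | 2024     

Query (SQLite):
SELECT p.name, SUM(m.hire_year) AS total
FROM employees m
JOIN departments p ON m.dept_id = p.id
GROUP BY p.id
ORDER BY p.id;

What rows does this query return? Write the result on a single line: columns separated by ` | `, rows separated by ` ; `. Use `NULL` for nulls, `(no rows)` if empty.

Join each employees row to its departments via dept_id.
Group joined rows by departments.id; compute SUM(m.hire_year) per group.
  1: ids {2, 10} → SUM(m.hire_year)=4034
  2: ids {1, 3, 5, 6, 12} → SUM(m.hire_year)=10104
  3: ids {4, 7, 11, 13} → SUM(m.hire_year)=8078
  4: ids {8, 9} → SUM(m.hire_year)=4032

Sales | 4034 ; Engineering | 10104 ; Finance | 8078 ; Marketing | 4032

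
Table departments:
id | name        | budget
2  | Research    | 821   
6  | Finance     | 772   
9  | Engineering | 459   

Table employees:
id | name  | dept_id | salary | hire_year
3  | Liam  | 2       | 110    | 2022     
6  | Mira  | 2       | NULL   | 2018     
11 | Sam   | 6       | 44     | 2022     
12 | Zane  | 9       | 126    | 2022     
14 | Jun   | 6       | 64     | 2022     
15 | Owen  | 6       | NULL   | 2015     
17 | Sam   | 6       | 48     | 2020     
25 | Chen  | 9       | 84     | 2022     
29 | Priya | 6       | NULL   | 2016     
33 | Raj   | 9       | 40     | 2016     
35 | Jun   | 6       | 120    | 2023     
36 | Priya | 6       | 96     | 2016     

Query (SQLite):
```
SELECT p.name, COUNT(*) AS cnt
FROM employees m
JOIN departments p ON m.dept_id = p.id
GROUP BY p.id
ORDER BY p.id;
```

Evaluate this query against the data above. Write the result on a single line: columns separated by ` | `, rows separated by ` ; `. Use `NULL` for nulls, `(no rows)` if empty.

Join each employees row to its departments via dept_id.
Group joined rows by departments.id; compute COUNT(*) per group.
  2: ids {3, 6} → COUNT(*)=2
  6: ids {11, 14, 15, 17, 29, 35, 36} → COUNT(*)=7
  9: ids {12, 25, 33} → COUNT(*)=3

Research | 2 ; Finance | 7 ; Engineering | 3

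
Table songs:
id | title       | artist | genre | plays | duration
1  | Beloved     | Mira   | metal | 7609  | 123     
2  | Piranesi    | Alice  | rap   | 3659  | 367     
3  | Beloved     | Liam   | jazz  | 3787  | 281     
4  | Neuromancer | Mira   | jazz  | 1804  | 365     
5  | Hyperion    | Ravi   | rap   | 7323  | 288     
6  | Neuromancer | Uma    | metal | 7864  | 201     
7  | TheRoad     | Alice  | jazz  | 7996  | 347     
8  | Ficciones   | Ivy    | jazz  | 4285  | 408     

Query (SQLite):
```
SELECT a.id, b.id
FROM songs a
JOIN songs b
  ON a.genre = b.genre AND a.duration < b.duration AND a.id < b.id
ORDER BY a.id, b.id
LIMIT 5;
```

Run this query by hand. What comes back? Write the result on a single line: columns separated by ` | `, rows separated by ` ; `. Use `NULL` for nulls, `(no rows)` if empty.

1 | 6 ; 3 | 4 ; 3 | 7 ; 3 | 8 ; 4 | 8

Pairs (a,b) with same genre, a.duration < b.duration, a.id < b.id.
genre groups: jazz:{3,4,7,8} metal:{1,6} rap:{2,5}
Ordered by (a.id, b.id); first 5.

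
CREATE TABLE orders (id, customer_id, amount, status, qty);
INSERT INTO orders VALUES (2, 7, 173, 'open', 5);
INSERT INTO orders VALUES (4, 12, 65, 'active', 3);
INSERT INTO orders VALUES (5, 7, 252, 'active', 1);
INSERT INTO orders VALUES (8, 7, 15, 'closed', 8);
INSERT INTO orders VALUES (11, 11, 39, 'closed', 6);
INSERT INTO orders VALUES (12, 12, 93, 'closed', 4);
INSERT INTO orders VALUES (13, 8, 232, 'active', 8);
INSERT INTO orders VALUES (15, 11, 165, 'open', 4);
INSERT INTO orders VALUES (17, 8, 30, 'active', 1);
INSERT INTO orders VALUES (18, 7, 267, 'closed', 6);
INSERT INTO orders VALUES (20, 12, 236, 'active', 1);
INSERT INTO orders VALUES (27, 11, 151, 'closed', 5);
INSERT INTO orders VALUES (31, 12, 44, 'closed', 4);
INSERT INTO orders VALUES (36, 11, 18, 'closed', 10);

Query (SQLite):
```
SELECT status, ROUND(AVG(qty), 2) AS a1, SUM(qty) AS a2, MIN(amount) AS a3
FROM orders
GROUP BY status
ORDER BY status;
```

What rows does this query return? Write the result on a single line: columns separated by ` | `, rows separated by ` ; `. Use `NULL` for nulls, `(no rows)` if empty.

Group orders by status.
Per group compute: ROUND(AVG(qty), 2), SUM(qty), MIN(amount).
  active: ids {4, 5, 13, 17, 20} → ROUND(AVG(qty), 2)=2.8, SUM(qty)=14, MIN(amount)=30
  closed: ids {8, 11, 12, 18, 27, 31, 36} → ROUND(AVG(qty), 2)=6.14, SUM(qty)=43, MIN(amount)=15
  open: ids {2, 15} → ROUND(AVG(qty), 2)=4.5, SUM(qty)=9, MIN(amount)=165

active | 2.8 | 14 | 30 ; closed | 6.14 | 43 | 15 ; open | 4.5 | 9 | 165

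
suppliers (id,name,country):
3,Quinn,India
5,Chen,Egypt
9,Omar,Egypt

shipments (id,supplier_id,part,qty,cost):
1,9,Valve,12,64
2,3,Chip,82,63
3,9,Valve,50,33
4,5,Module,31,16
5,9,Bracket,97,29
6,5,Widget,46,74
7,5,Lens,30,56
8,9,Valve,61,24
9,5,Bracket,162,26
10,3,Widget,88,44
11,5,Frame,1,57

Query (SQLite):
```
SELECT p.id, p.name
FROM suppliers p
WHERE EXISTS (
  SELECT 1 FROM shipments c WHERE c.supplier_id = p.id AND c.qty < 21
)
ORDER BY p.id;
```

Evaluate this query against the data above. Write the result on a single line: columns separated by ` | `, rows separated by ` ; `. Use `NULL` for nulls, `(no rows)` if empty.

5 | Chen ; 9 | Omar

For each suppliers row, check whether any shipments with matching supplier_id has qty < 21.
Keep rows where that is true.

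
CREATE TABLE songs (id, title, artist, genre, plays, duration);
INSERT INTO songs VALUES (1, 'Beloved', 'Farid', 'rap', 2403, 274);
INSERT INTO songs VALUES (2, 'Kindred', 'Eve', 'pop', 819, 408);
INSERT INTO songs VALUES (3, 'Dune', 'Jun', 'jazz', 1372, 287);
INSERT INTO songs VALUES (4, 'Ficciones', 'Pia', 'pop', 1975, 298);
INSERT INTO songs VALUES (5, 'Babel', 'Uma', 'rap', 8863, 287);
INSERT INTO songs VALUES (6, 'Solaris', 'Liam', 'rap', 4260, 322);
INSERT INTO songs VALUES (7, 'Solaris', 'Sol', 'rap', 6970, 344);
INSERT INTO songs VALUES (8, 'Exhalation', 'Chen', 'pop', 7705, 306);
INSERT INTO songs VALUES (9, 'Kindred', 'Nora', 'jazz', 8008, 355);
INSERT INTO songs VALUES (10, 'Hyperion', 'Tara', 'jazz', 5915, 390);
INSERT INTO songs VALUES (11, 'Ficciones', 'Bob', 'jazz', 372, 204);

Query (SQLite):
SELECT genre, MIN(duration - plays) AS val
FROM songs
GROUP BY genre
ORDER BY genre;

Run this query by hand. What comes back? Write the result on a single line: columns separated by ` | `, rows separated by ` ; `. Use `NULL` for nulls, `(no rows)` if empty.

For each row compute duration - plays.
Group by genre; take MIN of the expression per group.
  jazz: ids {3, 9, 10, 11} → MIN(duration - plays)=-7653
  pop: ids {2, 4, 8} → MIN(duration - plays)=-7399
  rap: ids {1, 5, 6, 7} → MIN(duration - plays)=-8576

jazz | -7653 ; pop | -7399 ; rap | -8576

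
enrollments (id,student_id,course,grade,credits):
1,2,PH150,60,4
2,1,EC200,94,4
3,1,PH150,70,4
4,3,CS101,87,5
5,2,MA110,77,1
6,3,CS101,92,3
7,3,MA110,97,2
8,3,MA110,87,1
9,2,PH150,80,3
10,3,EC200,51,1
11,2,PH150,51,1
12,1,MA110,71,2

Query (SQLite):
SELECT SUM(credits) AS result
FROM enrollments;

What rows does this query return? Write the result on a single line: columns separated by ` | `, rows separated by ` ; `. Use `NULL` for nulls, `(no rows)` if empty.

All credits values: [4, 4, 4, 5, 1, 3, 2, 1, 3, 1, 1, 2].
SUM of non-NULL values = 31.

31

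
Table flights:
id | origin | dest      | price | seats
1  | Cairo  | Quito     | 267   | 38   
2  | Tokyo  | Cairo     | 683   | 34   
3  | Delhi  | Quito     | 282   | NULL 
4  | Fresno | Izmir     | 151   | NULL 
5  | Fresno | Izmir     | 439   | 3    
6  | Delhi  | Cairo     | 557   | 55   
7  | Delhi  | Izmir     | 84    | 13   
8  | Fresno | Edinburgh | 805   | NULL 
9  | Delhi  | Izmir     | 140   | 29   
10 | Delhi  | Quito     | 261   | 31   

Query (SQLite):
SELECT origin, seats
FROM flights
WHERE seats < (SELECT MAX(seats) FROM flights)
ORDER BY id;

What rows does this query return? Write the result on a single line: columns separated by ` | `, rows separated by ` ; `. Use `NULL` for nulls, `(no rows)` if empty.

Scalar subquery: MAX(seats) over all flights rows = 55.
Keep rows where seats < that value.

Cairo | 38 ; Tokyo | 34 ; Fresno | 3 ; Delhi | 13 ; Delhi | 29 ; Delhi | 31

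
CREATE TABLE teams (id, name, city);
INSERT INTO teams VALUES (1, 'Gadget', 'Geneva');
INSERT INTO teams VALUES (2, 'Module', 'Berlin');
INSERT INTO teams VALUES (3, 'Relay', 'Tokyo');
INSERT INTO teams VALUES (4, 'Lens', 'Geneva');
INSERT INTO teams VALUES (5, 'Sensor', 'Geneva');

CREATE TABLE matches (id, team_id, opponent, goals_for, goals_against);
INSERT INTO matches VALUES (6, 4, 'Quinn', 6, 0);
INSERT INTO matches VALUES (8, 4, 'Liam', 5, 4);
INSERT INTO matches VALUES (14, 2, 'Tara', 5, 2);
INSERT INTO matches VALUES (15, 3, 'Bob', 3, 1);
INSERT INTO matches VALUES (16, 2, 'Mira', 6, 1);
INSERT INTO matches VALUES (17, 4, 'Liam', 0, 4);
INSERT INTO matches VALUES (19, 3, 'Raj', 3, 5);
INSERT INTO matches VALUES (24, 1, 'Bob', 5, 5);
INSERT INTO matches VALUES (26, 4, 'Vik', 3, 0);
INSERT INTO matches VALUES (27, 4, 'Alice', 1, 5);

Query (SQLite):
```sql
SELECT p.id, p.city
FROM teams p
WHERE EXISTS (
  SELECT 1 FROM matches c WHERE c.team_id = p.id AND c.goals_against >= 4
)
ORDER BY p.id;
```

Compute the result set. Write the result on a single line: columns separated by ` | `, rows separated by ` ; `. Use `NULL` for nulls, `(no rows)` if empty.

1 | Geneva ; 3 | Tokyo ; 4 | Geneva

For each teams row, check whether any matches with matching team_id has goals_against >= 4.
Keep rows where that is true.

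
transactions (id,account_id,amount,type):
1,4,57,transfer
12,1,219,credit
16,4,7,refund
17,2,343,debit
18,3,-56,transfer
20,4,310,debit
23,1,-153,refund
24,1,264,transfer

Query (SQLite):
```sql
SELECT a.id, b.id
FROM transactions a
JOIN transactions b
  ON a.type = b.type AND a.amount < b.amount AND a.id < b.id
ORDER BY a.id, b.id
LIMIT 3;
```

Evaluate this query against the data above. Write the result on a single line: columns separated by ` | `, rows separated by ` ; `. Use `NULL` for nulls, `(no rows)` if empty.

Pairs (a,b) with same type, a.amount < b.amount, a.id < b.id.
type groups: credit:{12} debit:{17,20} refund:{16,23} transfer:{1,18,24}
Ordered by (a.id, b.id); first 3.

1 | 24 ; 18 | 24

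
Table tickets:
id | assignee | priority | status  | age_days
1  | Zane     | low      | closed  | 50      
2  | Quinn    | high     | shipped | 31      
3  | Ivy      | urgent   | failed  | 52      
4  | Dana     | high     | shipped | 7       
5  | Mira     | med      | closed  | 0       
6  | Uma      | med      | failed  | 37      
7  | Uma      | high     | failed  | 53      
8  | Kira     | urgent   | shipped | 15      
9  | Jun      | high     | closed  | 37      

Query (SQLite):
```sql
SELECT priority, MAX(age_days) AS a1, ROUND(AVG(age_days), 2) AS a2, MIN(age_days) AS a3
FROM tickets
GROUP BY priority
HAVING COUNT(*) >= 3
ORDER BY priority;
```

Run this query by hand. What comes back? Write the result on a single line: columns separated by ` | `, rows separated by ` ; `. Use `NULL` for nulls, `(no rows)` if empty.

high | 53 | 32 | 7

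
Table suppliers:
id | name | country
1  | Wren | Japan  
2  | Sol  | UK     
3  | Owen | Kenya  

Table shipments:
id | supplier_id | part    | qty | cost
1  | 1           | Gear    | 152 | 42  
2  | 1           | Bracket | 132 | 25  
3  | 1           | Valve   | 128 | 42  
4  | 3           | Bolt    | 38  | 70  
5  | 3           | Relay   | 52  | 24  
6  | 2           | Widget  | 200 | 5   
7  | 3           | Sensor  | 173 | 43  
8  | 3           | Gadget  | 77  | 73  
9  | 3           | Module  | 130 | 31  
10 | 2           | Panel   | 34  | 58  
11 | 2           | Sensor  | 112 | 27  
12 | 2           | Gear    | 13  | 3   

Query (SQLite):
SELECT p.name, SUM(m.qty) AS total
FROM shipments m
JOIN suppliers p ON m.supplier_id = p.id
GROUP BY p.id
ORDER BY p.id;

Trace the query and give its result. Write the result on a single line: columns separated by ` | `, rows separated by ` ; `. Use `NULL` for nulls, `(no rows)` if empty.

Wren | 412 ; Sol | 359 ; Owen | 470

Join each shipments row to its suppliers via supplier_id.
Group joined rows by suppliers.id; compute SUM(m.qty) per group.
  1: ids {1, 2, 3} → SUM(m.qty)=412
  2: ids {6, 10, 11, 12} → SUM(m.qty)=359
  3: ids {4, 5, 7, 8, 9} → SUM(m.qty)=470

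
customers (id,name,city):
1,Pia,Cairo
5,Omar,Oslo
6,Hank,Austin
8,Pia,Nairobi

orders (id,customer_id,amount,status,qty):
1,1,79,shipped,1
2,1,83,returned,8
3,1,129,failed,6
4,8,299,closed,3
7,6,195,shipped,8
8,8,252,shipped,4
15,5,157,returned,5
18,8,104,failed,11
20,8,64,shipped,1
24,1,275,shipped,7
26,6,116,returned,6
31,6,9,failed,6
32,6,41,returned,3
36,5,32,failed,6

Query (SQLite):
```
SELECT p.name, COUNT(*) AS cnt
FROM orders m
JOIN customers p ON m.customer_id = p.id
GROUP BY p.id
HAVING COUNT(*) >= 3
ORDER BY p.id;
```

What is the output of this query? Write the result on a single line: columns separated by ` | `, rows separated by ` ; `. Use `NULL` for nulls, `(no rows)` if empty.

Pia | 4 ; Hank | 4 ; Pia | 4

Join each orders row to its customers via customer_id.
Group joined rows by customers.id; compute COUNT(*) per group.
HAVING: keep groups with count ≥ 3.
  1: ids {1, 2, 3, 24} → COUNT(*)=4
  5: ids {15, 36} → COUNT(*)=2
  6: ids {7, 26, 31, 32} → COUNT(*)=4
  8: ids {4, 8, 18, 20} → COUNT(*)=4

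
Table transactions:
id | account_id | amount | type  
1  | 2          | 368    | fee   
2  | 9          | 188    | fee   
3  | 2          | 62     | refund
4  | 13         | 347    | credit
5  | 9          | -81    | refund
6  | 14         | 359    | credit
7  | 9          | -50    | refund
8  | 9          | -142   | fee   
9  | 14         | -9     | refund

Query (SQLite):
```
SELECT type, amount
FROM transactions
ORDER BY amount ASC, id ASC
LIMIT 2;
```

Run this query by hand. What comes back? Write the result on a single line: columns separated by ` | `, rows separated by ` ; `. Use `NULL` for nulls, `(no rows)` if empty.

fee | -142 ; refund | -81

Sort by amount asc, tiebreak id asc: (-142, id=8), (-81, id=5), (-50, id=7), (-9, id=9), (62, id=3) …. Take first 2.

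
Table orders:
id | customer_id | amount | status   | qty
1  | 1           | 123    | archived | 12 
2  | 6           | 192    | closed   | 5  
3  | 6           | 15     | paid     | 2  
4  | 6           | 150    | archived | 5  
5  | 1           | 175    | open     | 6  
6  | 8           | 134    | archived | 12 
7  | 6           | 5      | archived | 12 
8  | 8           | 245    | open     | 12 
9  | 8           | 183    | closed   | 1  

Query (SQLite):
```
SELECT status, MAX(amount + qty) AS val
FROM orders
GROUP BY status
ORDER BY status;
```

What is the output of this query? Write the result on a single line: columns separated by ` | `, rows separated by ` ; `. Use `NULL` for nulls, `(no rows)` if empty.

For each row compute amount + qty.
Group by status; take MAX of the expression per group.
  archived: ids {1, 4, 6, 7} → MAX(amount + qty)=155
  closed: ids {2, 9} → MAX(amount + qty)=197
  open: ids {5, 8} → MAX(amount + qty)=257
  paid: ids {3} → MAX(amount + qty)=17

archived | 155 ; closed | 197 ; open | 257 ; paid | 17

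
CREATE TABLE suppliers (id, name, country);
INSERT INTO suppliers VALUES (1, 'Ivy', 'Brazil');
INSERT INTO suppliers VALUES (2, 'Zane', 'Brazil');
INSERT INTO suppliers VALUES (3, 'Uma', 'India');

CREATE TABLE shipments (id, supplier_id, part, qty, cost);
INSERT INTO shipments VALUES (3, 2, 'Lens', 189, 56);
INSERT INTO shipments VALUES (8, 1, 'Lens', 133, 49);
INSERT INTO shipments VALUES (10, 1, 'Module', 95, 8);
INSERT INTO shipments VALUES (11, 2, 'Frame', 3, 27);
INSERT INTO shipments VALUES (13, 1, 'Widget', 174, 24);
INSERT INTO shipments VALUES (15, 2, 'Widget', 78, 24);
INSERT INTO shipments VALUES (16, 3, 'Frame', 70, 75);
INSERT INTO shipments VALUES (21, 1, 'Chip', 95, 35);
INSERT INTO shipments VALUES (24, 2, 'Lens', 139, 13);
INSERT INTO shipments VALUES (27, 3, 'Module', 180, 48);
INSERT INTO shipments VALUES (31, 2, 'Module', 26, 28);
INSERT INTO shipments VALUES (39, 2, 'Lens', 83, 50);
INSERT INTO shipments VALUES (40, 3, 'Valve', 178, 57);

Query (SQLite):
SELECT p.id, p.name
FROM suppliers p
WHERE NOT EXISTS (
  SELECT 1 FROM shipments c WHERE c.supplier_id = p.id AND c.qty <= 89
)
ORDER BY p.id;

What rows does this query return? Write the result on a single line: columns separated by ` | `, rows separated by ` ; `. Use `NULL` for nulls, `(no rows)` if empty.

1 | Ivy

For each suppliers row, check whether any shipments with matching supplier_id has qty <= 89.
Keep rows where that is false.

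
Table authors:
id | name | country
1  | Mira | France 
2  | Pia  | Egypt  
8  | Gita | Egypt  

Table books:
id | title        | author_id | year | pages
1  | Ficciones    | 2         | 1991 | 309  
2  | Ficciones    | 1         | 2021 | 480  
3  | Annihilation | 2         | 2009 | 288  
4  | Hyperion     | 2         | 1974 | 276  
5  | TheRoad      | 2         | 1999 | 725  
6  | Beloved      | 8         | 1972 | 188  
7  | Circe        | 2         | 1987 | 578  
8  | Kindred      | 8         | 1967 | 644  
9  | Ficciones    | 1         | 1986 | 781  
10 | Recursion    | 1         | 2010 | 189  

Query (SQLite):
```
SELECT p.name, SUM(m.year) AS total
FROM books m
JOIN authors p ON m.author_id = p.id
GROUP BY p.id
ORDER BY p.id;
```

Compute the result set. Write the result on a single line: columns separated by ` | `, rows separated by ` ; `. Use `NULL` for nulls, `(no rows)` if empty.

Join each books row to its authors via author_id.
Group joined rows by authors.id; compute SUM(m.year) per group.
  1: ids {2, 9, 10} → SUM(m.year)=6017
  2: ids {1, 3, 4, 5, 7} → SUM(m.year)=9960
  8: ids {6, 8} → SUM(m.year)=3939

Mira | 6017 ; Pia | 9960 ; Gita | 3939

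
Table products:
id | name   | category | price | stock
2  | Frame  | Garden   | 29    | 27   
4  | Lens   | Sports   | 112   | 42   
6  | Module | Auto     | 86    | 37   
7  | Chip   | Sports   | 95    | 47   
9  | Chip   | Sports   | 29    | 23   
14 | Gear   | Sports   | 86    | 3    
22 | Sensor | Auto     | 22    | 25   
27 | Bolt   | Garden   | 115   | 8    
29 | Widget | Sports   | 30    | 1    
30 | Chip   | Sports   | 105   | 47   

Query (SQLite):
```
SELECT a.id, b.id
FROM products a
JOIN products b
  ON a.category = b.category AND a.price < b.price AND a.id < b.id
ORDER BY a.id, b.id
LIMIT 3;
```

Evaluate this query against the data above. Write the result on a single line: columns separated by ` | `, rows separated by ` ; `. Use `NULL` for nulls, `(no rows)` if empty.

Pairs (a,b) with same category, a.price < b.price, a.id < b.id.
category groups: Auto:{6,22} Garden:{2,27} Sports:{4,7,9,14,29,30}
Ordered by (a.id, b.id); first 3.

2 | 27 ; 7 | 30 ; 9 | 14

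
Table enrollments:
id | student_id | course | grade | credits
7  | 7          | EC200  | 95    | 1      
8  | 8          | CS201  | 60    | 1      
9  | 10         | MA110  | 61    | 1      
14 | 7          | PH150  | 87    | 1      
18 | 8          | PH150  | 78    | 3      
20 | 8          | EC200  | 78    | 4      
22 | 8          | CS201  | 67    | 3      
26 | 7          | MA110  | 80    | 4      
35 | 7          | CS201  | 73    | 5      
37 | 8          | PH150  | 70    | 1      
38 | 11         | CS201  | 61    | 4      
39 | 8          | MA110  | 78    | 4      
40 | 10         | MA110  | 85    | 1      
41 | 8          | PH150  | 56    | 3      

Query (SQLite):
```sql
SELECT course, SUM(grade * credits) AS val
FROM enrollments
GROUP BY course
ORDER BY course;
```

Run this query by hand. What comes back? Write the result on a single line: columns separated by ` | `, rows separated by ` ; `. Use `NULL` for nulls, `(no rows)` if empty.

CS201 | 870 ; EC200 | 407 ; MA110 | 778 ; PH150 | 559

For each row compute grade * credits.
Group by course; take SUM of the expression per group.
  CS201: ids {8, 22, 35, 38} → SUM(grade * credits)=870
  EC200: ids {7, 20} → SUM(grade * credits)=407
  MA110: ids {9, 26, 39, 40} → SUM(grade * credits)=778
  PH150: ids {14, 18, 37, 41} → SUM(grade * credits)=559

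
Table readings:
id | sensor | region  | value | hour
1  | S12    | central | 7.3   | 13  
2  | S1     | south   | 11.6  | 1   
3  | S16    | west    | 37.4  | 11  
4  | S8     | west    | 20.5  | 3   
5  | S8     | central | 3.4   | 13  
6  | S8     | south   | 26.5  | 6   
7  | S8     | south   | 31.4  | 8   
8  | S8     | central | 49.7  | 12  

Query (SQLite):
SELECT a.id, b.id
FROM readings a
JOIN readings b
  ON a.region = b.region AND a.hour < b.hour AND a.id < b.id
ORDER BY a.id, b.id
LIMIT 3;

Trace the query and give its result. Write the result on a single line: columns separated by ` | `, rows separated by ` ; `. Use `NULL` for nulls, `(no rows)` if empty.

Pairs (a,b) with same region, a.hour < b.hour, a.id < b.id.
region groups: central:{1,5,8} south:{2,6,7} west:{3,4}
Ordered by (a.id, b.id); first 3.

2 | 6 ; 2 | 7 ; 6 | 7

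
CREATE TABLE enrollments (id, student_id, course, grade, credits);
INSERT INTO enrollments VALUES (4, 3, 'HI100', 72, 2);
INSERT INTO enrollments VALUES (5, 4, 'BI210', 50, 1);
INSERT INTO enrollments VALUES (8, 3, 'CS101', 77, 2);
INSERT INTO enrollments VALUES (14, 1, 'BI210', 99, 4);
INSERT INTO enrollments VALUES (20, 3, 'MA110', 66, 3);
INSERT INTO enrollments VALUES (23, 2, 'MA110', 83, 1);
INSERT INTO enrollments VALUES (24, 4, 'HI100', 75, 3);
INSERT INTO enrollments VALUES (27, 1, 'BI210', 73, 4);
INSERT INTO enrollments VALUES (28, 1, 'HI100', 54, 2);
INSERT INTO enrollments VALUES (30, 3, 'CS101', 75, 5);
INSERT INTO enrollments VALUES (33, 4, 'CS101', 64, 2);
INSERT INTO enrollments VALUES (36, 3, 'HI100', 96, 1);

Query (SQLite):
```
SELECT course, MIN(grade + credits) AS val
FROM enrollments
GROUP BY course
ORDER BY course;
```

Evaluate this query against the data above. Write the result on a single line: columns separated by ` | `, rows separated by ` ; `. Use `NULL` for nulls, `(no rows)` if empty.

BI210 | 51 ; CS101 | 66 ; HI100 | 56 ; MA110 | 69

For each row compute grade + credits.
Group by course; take MIN of the expression per group.
  BI210: ids {5, 14, 27} → MIN(grade + credits)=51
  CS101: ids {8, 30, 33} → MIN(grade + credits)=66
  HI100: ids {4, 24, 28, 36} → MIN(grade + credits)=56
  MA110: ids {20, 23} → MIN(grade + credits)=69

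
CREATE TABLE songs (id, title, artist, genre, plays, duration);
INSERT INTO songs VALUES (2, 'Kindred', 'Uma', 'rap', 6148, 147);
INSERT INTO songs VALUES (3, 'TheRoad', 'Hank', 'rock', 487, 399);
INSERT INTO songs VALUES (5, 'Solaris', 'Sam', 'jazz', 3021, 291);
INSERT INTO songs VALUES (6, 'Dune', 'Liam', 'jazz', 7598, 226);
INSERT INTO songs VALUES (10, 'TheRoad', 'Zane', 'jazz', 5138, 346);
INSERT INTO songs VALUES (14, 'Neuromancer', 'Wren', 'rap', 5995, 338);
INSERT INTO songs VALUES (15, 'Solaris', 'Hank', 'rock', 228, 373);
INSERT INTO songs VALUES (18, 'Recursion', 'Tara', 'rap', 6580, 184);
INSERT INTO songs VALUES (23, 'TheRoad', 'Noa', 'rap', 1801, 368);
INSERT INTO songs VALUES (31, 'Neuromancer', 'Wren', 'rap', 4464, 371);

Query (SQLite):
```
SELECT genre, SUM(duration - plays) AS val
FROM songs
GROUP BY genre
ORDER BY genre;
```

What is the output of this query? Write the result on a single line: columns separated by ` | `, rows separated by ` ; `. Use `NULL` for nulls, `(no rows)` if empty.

jazz | -14894 ; rap | -23580 ; rock | 57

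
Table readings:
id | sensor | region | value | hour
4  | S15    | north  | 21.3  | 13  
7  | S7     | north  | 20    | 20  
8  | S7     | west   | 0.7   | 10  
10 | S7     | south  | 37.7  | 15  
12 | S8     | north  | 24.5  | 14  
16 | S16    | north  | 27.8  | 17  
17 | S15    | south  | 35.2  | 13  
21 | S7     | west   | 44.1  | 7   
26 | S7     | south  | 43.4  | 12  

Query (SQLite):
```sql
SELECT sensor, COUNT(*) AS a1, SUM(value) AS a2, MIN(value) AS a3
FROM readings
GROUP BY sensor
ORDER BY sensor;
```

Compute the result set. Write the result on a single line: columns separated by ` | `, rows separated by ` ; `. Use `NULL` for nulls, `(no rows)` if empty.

S15 | 2 | 56.5 | 21.3 ; S16 | 1 | 27.8 | 27.8 ; S7 | 5 | 145.9 | 0.7 ; S8 | 1 | 24.5 | 24.5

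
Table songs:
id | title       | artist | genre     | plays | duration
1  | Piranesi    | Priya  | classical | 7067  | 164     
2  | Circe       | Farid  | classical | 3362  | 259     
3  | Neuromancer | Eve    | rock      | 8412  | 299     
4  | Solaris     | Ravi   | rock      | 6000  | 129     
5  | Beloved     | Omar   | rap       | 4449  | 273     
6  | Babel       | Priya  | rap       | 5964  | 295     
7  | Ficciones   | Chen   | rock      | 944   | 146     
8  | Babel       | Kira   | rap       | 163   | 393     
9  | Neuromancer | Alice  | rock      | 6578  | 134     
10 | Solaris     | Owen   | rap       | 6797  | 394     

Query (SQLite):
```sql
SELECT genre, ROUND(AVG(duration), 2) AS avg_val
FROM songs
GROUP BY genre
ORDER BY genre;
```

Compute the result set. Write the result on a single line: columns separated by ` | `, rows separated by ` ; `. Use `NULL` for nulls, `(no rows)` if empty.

Partition songs by genre; compute ROUND(AVG(duration), 2) within each group.
  classical: ids {1, 2} → ROUND(AVG(duration), 2)=211.5
  rap: ids {5, 6, 8, 10} → ROUND(AVG(duration), 2)=338.75
  rock: ids {3, 4, 7, 9} → ROUND(AVG(duration), 2)=177

classical | 211.5 ; rap | 338.75 ; rock | 177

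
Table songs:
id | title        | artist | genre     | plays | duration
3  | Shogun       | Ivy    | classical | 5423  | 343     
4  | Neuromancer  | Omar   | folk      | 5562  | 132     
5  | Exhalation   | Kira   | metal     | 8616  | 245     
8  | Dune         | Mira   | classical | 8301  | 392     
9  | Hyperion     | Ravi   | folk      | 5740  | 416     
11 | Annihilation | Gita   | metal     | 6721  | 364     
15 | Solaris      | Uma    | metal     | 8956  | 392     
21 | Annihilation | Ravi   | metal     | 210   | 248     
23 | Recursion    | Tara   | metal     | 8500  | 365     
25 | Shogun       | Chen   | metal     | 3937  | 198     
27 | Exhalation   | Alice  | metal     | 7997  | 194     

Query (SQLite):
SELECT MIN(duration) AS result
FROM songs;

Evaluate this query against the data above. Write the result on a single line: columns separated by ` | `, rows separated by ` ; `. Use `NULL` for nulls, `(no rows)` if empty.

All duration values: [343, 132, 245, 392, 416, 364, 392, 248, 365, 198, 194].
MIN of non-NULL values = 132.

132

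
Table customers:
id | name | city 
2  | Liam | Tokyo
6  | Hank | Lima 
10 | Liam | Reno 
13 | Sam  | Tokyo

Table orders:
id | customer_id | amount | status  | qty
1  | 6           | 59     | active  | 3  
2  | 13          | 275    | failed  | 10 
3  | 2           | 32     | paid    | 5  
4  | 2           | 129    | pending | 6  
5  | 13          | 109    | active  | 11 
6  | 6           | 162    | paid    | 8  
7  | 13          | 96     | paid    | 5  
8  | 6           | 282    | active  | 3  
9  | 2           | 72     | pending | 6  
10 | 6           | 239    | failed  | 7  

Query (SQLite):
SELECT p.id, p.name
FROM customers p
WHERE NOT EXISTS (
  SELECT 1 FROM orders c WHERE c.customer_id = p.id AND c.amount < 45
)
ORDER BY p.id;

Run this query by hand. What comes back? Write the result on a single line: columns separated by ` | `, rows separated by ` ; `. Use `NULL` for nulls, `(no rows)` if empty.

6 | Hank ; 10 | Liam ; 13 | Sam

For each customers row, check whether any orders with matching customer_id has amount < 45.
Keep rows where that is false.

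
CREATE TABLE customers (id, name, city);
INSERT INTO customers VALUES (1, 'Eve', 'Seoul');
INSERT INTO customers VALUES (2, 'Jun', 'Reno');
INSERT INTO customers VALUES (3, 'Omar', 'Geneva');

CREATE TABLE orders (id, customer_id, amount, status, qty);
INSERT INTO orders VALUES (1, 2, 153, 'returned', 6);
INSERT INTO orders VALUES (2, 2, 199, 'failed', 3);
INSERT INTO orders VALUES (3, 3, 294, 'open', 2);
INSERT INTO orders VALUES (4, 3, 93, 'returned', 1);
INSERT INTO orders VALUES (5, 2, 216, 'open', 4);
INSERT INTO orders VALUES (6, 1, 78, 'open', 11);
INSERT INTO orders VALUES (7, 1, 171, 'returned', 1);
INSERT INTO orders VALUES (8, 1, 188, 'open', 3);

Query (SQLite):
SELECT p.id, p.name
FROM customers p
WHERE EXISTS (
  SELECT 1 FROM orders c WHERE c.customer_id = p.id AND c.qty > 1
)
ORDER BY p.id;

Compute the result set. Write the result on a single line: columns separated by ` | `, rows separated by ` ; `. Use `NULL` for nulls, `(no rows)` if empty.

1 | Eve ; 2 | Jun ; 3 | Omar

For each customers row, check whether any orders with matching customer_id has qty > 1.
Keep rows where that is true.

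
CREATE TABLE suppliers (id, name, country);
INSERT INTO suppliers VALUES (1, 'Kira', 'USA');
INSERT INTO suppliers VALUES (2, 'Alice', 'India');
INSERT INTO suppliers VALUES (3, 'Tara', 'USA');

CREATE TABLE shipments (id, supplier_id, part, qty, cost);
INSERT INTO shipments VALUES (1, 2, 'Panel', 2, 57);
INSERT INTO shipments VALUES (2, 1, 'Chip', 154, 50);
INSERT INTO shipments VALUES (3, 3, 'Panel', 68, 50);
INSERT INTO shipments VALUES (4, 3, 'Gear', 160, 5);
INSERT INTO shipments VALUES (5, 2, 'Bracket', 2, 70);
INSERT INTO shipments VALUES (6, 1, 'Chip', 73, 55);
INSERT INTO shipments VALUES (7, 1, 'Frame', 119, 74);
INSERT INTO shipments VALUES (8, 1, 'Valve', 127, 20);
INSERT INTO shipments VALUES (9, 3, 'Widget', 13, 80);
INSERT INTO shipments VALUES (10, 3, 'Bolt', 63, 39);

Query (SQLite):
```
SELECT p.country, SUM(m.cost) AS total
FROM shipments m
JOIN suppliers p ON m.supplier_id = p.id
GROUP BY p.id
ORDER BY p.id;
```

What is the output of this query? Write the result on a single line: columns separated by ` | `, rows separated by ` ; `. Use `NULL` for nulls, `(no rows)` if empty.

Join each shipments row to its suppliers via supplier_id.
Group joined rows by suppliers.id; compute SUM(m.cost) per group.
  1: ids {2, 6, 7, 8} → SUM(m.cost)=199
  2: ids {1, 5} → SUM(m.cost)=127
  3: ids {3, 4, 9, 10} → SUM(m.cost)=174

USA | 199 ; India | 127 ; USA | 174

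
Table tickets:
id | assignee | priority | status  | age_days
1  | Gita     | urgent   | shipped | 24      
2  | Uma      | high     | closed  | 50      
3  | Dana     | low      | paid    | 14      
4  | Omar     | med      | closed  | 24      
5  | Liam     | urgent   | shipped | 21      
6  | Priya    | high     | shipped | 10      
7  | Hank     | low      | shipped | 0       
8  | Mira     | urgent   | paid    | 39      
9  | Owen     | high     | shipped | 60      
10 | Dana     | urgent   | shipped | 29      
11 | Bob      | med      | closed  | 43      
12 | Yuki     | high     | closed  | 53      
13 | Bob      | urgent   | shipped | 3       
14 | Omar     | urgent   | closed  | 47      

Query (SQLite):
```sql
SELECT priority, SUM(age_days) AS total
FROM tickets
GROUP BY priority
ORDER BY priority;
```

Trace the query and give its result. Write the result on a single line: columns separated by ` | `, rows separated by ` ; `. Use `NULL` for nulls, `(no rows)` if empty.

high | 173 ; low | 14 ; med | 67 ; urgent | 163

Partition tickets by priority; compute SUM(age_days) within each group.
  high: ids {2, 6, 9, 12} → SUM(age_days)=173
  low: ids {3, 7} → SUM(age_days)=14
  med: ids {4, 11} → SUM(age_days)=67
  urgent: ids {1, 5, 8, 10, 13, 14} → SUM(age_days)=163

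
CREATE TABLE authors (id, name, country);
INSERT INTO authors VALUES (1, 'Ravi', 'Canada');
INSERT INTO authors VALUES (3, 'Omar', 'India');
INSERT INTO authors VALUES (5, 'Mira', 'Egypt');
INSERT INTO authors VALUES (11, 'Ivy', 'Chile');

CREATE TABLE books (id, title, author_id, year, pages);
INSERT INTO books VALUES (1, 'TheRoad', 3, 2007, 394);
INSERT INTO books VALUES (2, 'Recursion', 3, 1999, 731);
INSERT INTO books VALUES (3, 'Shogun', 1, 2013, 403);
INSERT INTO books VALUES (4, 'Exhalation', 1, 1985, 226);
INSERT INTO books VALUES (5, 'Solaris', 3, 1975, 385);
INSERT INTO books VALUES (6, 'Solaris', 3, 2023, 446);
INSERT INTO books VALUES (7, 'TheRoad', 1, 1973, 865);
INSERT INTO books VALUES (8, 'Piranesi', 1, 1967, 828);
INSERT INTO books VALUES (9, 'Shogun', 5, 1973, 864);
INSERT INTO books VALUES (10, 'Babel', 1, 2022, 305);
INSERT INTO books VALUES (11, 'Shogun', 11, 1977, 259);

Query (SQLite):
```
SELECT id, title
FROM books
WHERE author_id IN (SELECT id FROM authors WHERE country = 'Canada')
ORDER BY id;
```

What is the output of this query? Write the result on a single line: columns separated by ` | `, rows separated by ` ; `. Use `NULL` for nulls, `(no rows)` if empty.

3 | Shogun ; 4 | Exhalation ; 7 | TheRoad ; 8 | Piranesi ; 10 | Babel

Inner query: authors.id where country = 'Canada'.
Outer: keep books rows whose author_id is in that set.
Inner query → {1}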